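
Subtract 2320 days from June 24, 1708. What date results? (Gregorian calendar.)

−366 (one year; includes Feb 29, 1708) → Jun 24, 1707 (1954 left).
−365 (one year) → Jun 24, 1706 (1589 left).
−365 (one year) → Jun 24, 1705 (1224 left).
−365 (one year) → Jun 24, 1704 (859 left).
−366 (one year; includes Feb 29, 1704) → Jun 24, 1703 (493 left).
−365 (one year) → Jun 24, 1702 (128 left).
−24 → May 31, 1702 (end of May, 31 days; 104 left).
−31 → Apr 30, 1702 (end of Apr, 30 days; 73 left).
−30 → Mar 31, 1702 (end of Mar, 31 days; 43 left).
−31 → Feb 28, 1702 (end of Feb, 28 days; 12 left).
−12 → Feb 16, 1702.

February 16, 1702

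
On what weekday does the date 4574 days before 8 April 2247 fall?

Monday

First find the weekday of Apr 8, 2247. Doomsday rule: the anchor day for the 2200s is Friday. For year 47: 47÷12 = 3 r 11, and 11÷4 = 2, so 3+11+2 = 16.
Friday + 16 ≡ Sunday — that's 2247's doomsday.
In April the doomsday date is Apr 4.
Apr 8 is 4 days after Apr 4; 4 mod 7 = 4, so Sunday + 4 = Thursday.
4574 mod 7 = 3, so 4574 days before a Thursday is Thursday − 3 = Monday.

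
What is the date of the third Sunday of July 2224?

July 1, 2224 is a Thursday.
The first Sunday is therefore July 4 (3 days later).
The third Sunday is 4 + 2×7 = July 18.

July 18, 2224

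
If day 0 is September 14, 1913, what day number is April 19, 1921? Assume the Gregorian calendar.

Sep 14, 1913 → Sep 14, 1914: 365 days.
Sep 14, 1914 → Sep 14, 1915: 365 days.
Sep 14, 1915 → Sep 14, 1916: 366 days (Feb 29, 1916 is in that span).
Sep 14, 1916 → Sep 14, 1917: 365 days.
Sep 14, 1917 → Sep 14, 1918: 365 days.
Sep 14, 1918 → Sep 14, 1919: 365 days.
Sep 14, 1919 → Sep 14, 1920: 366 days (Feb 29, 1920 is in that span).
Sep 14, 1920 → Oct 14, 1920: 30 days (September has 30).
Oct 14, 1920 → Nov 14, 1920: 31 days (October has 31).
Nov 14, 1920 → Dec 14, 1920: 30 days (November has 30).
Dec 14, 1920 → Jan 14, 1921: 31 days (December has 31).
Jan 14, 1921 → Feb 14, 1921: 31 days (January has 31).
Feb 14, 1921 → Mar 14, 1921: 28 days (February has 28).
Mar 14, 1921 → Apr 14, 1921: 31 days (March has 31).
Apr 14, 1921 → Apr 19, 1921: 5 days.
Total: 2774 days.

2774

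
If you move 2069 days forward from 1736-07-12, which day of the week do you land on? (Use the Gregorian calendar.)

Monday

Jul 12, 1736 is a Thursday.
2069 mod 7 = 4, so 2069 days after a Thursday is Thursday + 4 = Monday.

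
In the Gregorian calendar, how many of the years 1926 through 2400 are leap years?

116

Multiples of 4 in [1926,2400]: 119.
Of those, multiples of 100: 5 (not leap unless ÷400).
Multiples of 400: 2.
Leap years = 119 − 5 + 2 = 116.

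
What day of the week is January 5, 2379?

Doomsday rule: the anchor day for the 2300s is Wednesday. For year 79: 79÷12 = 6 r 7, and 7÷4 = 1, so 6+7+1 = 14.
Wednesday + 14 ≡ Wednesday — that's 2379's doomsday.
In January the doomsday date is Jan 3 (2379 is not a leap year).
Jan 5 is 2 days after Jan 3; 2 mod 7 = 2, so Wednesday + 2 = Friday.

Friday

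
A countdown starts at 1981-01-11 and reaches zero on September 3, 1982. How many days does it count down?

600

Jan 11, 1981 → Jan 11, 1982: 365 days.
Jan 11, 1982 → Feb 11, 1982: 31 days (January has 31).
Feb 11, 1982 → Mar 11, 1982: 28 days (February has 28).
Mar 11, 1982 → Apr 11, 1982: 31 days (March has 31).
Apr 11, 1982 → May 11, 1982: 30 days (April has 30).
May 11, 1982 → Jun 11, 1982: 31 days (May has 31).
Jun 11, 1982 → Jul 11, 1982: 30 days (June has 30).
Jul 11, 1982 → Aug 11, 1982: 31 days (July has 31).
Aug 11, 1982 → Sep 3, 1982: 23 days.
Total: 600 days.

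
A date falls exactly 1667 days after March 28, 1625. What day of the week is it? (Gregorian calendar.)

Saturday

Mar 28, 1625 is a Friday.
1667 mod 7 = 1, so 1667 days after a Friday is Friday + 1 = Saturday.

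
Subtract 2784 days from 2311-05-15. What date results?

−365 (one year) → May 15, 2310 (2419 left).
−365 (one year) → May 15, 2309 (2054 left).
−365 (one year) → May 15, 2308 (1689 left).
−366 (one year; includes Feb 29, 2308) → May 15, 2307 (1323 left).
−365 (one year) → May 15, 2306 (958 left).
−365 (one year) → May 15, 2305 (593 left).
−365 (one year) → May 15, 2304 (228 left).
−15 → Apr 30, 2304 (end of Apr, 30 days; 213 left).
−30 → Mar 31, 2304 (end of Mar, 31 days; 183 left).
−31 → Feb 29, 2304 (end of Feb, 29 days; 152 left).
−29 → Jan 31, 2304 (end of Jan, 31 days; 123 left).
−31 → Dec 31, 2303 (end of Dec, 31 days; 92 left).
−31 → Nov 30, 2303 (end of Nov, 30 days; 61 left).
−30 → Oct 31, 2303 (end of Oct, 31 days; 31 left).
−31 → Sep 30, 2303 (end of Sep, 30 days; 0 left).

September 30, 2303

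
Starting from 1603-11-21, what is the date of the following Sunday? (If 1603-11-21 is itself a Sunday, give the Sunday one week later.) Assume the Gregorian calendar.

Nov 21, 1603 is a Friday.
From Friday to the next Sunday is 2 days.
Nov 21, 1603 + 2 = Nov 23, 1603.

November 23, 1603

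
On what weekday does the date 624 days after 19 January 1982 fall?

First find the weekday of Jan 19, 1982. Doomsday rule: the anchor day for the 1900s is Wednesday. For year 82: 82÷12 = 6 r 10, and 10÷4 = 2, so 6+10+2 = 18.
Wednesday + 18 ≡ Sunday — that's 1982's doomsday.
In January the doomsday date is Jan 3 (1982 is not a leap year).
Jan 19 is 16 days after Jan 3; 16 mod 7 = 2, so Sunday + 2 = Tuesday.
624 mod 7 = 1, so 624 days after a Tuesday is Tuesday + 1 = Wednesday.

Wednesday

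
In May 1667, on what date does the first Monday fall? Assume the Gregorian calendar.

May 2, 1667

May 1, 1667 is a Sunday.
The first Monday is therefore May 2 (1 days later).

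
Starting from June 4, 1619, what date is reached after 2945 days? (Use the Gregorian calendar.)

+366 (one year; includes Feb 29, 1620) → Jun 4, 1620 (2579 left).
+365 (one year) → Jun 4, 1621 (2214 left).
+365 (one year) → Jun 4, 1622 (1849 left).
+365 (one year) → Jun 4, 1623 (1484 left).
+366 (one year; includes Feb 29, 1624) → Jun 4, 1624 (1118 left).
+365 (one year) → Jun 4, 1625 (753 left).
+365 (one year) → Jun 4, 1626 (388 left).
Jun has 30 days: +27 → Jul 1, 1626 (361 left).
Jul has 31 days: +31 → Aug 1, 1626 (330 left).
Aug has 31 days: +31 → Sep 1, 1626 (299 left).
Sep has 30 days: +30 → Oct 1, 1626 (269 left).
Oct has 31 days: +31 → Nov 1, 1626 (238 left).
Nov has 30 days: +30 → Dec 1, 1626 (208 left).
Dec has 31 days: +31 → Jan 1, 1627 (177 left).
Jan has 31 days: +31 → Feb 1, 1627 (146 left).
Feb has 28 days: +28 → Mar 1, 1627 (118 left).
Mar has 31 days: +31 → Apr 1, 1627 (87 left).
Apr has 30 days: +30 → May 1, 1627 (57 left).
May has 31 days: +31 → Jun 1, 1627 (26 left).
+26 → Jun 27, 1627.

June 27, 1627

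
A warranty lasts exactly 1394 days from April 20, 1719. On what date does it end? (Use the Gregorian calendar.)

+366 (one year; includes Feb 29, 1720) → Apr 20, 1720 (1028 left).
+365 (one year) → Apr 20, 1721 (663 left).
+365 (one year) → Apr 20, 1722 (298 left).
Apr has 30 days: +11 → May 1, 1722 (287 left).
May has 31 days: +31 → Jun 1, 1722 (256 left).
Jun has 30 days: +30 → Jul 1, 1722 (226 left).
Jul has 31 days: +31 → Aug 1, 1722 (195 left).
Aug has 31 days: +31 → Sep 1, 1722 (164 left).
Sep has 30 days: +30 → Oct 1, 1722 (134 left).
Oct has 31 days: +31 → Nov 1, 1722 (103 left).
Nov has 30 days: +30 → Dec 1, 1722 (73 left).
Dec has 31 days: +31 → Jan 1, 1723 (42 left).
Jan has 31 days: +31 → Feb 1, 1723 (11 left).
+11 → Feb 12, 1723.

February 12, 1723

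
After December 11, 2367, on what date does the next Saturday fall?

Dec 11, 2367 is a Monday.
From Monday to the next Saturday is 5 days.
Dec 11, 2367 + 5 = Dec 16, 2367.

December 16, 2367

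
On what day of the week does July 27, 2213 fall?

January 1, 2213 is a Friday.
Jan 1, 2213 → Feb 1, 2213: 31 days (January has 31).
Feb 1, 2213 → Mar 1, 2213: 28 days (February has 28).
Mar 1, 2213 → Apr 1, 2213: 31 days (March has 31).
Apr 1, 2213 → May 1, 2213: 30 days (April has 30).
May 1, 2213 → Jun 1, 2213: 31 days (May has 31).
Jun 1, 2213 → Jul 1, 2213: 30 days (June has 30).
Jul 1, 2213 → Jul 27, 2213: 26 days.
Total: 207 days.
207 mod 7 = 4, so Friday + 4 = Tuesday.

Tuesday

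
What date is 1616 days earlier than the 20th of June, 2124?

January 17, 2120

−366 (one year; includes Feb 29, 2124) → Jun 20, 2123 (1250 left).
−365 (one year) → Jun 20, 2122 (885 left).
−365 (one year) → Jun 20, 2121 (520 left).
−365 (one year) → Jun 20, 2120 (155 left).
−20 → May 31, 2120 (end of May, 31 days; 135 left).
−31 → Apr 30, 2120 (end of Apr, 30 days; 104 left).
−30 → Mar 31, 2120 (end of Mar, 31 days; 74 left).
−31 → Feb 29, 2120 (end of Feb, 29 days; 43 left).
−29 → Jan 31, 2120 (end of Jan, 31 days; 14 left).
−14 → Jan 17, 2120.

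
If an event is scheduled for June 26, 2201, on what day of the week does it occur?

Friday

Doomsday rule: the anchor day for the 2200s is Friday. For year 01: 1÷12 = 0 r 1, and 1÷4 = 0, so 0+1+0 = 1.
Friday + 1 ≡ Saturday — that's 2201's doomsday.
In June the doomsday date is Jun 6.
Jun 26 is 20 days after Jun 6; 20 mod 7 = 6, so Saturday + 6 = Friday.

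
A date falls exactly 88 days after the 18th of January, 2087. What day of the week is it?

First find the weekday of Jan 18, 2087. Doomsday rule: the anchor day for the 2000s is Tuesday. For year 87: 87÷12 = 7 r 3, and 3÷4 = 0, so 7+3+0 = 10.
Tuesday + 10 ≡ Friday — that's 2087's doomsday.
In January the doomsday date is Jan 3 (2087 is not a leap year).
Jan 18 is 15 days after Jan 3; 15 mod 7 = 1, so Friday + 1 = Saturday.
88 mod 7 = 4, so 88 days after a Saturday is Saturday + 4 = Wednesday.

Wednesday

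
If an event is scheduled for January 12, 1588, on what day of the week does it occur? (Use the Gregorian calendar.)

Tuesday

Doomsday rule: the anchor day for the 1500s is Wednesday. For year 88: 88÷12 = 7 r 4, and 4÷4 = 1, so 7+4+1 = 12.
Wednesday + 12 ≡ Monday — that's 1588's doomsday.
In January the doomsday date is Jan 4 (1588 is a leap year (divisible by 4)).
Jan 12 is 8 days after Jan 4; 8 mod 7 = 1, so Monday + 1 = Tuesday.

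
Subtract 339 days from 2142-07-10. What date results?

August 5, 2141

−10 → Jun 30, 2142 (end of Jun, 30 days; 329 left).
−30 → May 31, 2142 (end of May, 31 days; 299 left).
−31 → Apr 30, 2142 (end of Apr, 30 days; 268 left).
−30 → Mar 31, 2142 (end of Mar, 31 days; 238 left).
−31 → Feb 28, 2142 (end of Feb, 28 days; 207 left).
−28 → Jan 31, 2142 (end of Jan, 31 days; 179 left).
−31 → Dec 31, 2141 (end of Dec, 31 days; 148 left).
−31 → Nov 30, 2141 (end of Nov, 30 days; 117 left).
−30 → Oct 31, 2141 (end of Oct, 31 days; 87 left).
−31 → Sep 30, 2141 (end of Sep, 30 days; 56 left).
−30 → Aug 31, 2141 (end of Aug, 31 days; 26 left).
−26 → Aug 5, 2141.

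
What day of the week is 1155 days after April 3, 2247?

Saturday

First find the weekday of Apr 3, 2247. Doomsday rule: the anchor day for the 2200s is Friday. For year 47: 47÷12 = 3 r 11, and 11÷4 = 2, so 3+11+2 = 16.
Friday + 16 ≡ Sunday — that's 2247's doomsday.
In April the doomsday date is Apr 4.
Apr 3 is 1 day before Apr 4; 1 mod 7 = 1, so Sunday − 1 = Saturday.
1155 mod 7 = 0, so 1155 days after a Saturday is Saturday + 0 = Saturday.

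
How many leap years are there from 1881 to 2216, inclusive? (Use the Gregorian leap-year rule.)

Multiples of 4 in [1881,2216]: 84.
Of those, multiples of 100: 4 (not leap unless ÷400).
Multiples of 400: 1.
Leap years = 84 − 4 + 1 = 81.

81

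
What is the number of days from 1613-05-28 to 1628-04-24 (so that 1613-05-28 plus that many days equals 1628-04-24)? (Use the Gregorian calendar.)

5445

May 28, 1613 → May 28, 1614: 365 days.
May 28, 1614 → May 28, 1615: 365 days.
May 28, 1615 → May 28, 1616: 366 days (Feb 29, 1616 is in that span).
May 28, 1616 → May 28, 1617: 365 days.
May 28, 1617 → May 28, 1618: 365 days.
May 28, 1618 → May 28, 1619: 365 days.
May 28, 1619 → May 28, 1620: 366 days (Feb 29, 1620 is in that span).
May 28, 1620 → May 28, 1621: 365 days.
May 28, 1621 → May 28, 1622: 365 days.
May 28, 1622 → May 28, 1623: 365 days.
May 28, 1623 → May 28, 1624: 366 days (Feb 29, 1624 is in that span).
May 28, 1624 → May 28, 1625: 365 days.
May 28, 1625 → May 28, 1626: 365 days.
May 28, 1626 → May 28, 1627: 365 days.
May 28, 1627 → Jun 28, 1627: 31 days (May has 31).
Jun 28, 1627 → Jul 28, 1627: 30 days (June has 30).
Jul 28, 1627 → Aug 28, 1627: 31 days (July has 31).
Aug 28, 1627 → Sep 28, 1627: 31 days (August has 31).
Sep 28, 1627 → Oct 28, 1627: 30 days (September has 30).
Oct 28, 1627 → Nov 28, 1627: 31 days (October has 31).
Nov 28, 1627 → Dec 28, 1627: 30 days (November has 30).
Dec 28, 1627 → Jan 28, 1628: 31 days (December has 31).
Jan 28, 1628 → Feb 28, 1628: 31 days (January has 31).
Feb 28, 1628 → Mar 28, 1628: 29 days (February has 29).
Mar 28, 1628 → Apr 24, 1628: 27 days.
Total: 5445 days.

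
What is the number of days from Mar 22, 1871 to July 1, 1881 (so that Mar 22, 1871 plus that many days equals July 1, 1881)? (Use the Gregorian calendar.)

Mar 22, 1871 → Mar 22, 1872: 366 days (Feb 29, 1872 is in that span).
Mar 22, 1872 → Mar 22, 1873: 365 days.
Mar 22, 1873 → Mar 22, 1874: 365 days.
Mar 22, 1874 → Mar 22, 1875: 365 days.
Mar 22, 1875 → Mar 22, 1876: 366 days (Feb 29, 1876 is in that span).
Mar 22, 1876 → Mar 22, 1877: 365 days.
Mar 22, 1877 → Mar 22, 1878: 365 days.
Mar 22, 1878 → Mar 22, 1879: 365 days.
Mar 22, 1879 → Mar 22, 1880: 366 days (Feb 29, 1880 is in that span).
Mar 22, 1880 → Mar 22, 1881: 365 days.
Mar 22, 1881 → Apr 22, 1881: 31 days (March has 31).
Apr 22, 1881 → May 22, 1881: 30 days (April has 30).
May 22, 1881 → Jun 22, 1881: 31 days (May has 31).
Jun 22, 1881 → Jul 1, 1881: 9 days.
Total: 3754 days.

3754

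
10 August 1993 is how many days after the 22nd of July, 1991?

750

Jul 22, 1991 → Jul 22, 1992: 366 days (Feb 29, 1992 is in that span).
Jul 22, 1992 → Aug 22, 1992: 31 days (July has 31).
Aug 22, 1992 → Sep 22, 1992: 31 days (August has 31).
Sep 22, 1992 → Oct 22, 1992: 30 days (September has 30).
Oct 22, 1992 → Nov 22, 1992: 31 days (October has 31).
Nov 22, 1992 → Dec 22, 1992: 30 days (November has 30).
Dec 22, 1992 → Jan 22, 1993: 31 days (December has 31).
Jan 22, 1993 → Feb 22, 1993: 31 days (January has 31).
Feb 22, 1993 → Mar 22, 1993: 28 days (February has 28).
Mar 22, 1993 → Apr 22, 1993: 31 days (March has 31).
Apr 22, 1993 → May 22, 1993: 30 days (April has 30).
May 22, 1993 → Jun 22, 1993: 31 days (May has 31).
Jun 22, 1993 → Jul 22, 1993: 30 days (June has 30).
Jul 22, 1993 → Aug 10, 1993: 19 days.
Total: 750 days.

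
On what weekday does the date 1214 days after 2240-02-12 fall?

Feb 12, 2240 is a Wednesday.
1214 mod 7 = 3, so 1214 days after a Wednesday is Wednesday + 3 = Saturday.

Saturday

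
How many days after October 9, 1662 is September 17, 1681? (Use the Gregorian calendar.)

6918

Oct 9, 1662 → Oct 9, 1663: 365 days.
Oct 9, 1663 → Oct 9, 1664: 366 days (Feb 29, 1664 is in that span).
Oct 9, 1664 → Oct 9, 1665: 365 days.
Oct 9, 1665 → Oct 9, 1666: 365 days.
Oct 9, 1666 → Oct 9, 1667: 365 days.
Oct 9, 1667 → Oct 9, 1668: 366 days (Feb 29, 1668 is in that span).
Oct 9, 1668 → Oct 9, 1669: 365 days.
Oct 9, 1669 → Oct 9, 1670: 365 days.
Oct 9, 1670 → Oct 9, 1671: 365 days.
Oct 9, 1671 → Oct 9, 1672: 366 days (Feb 29, 1672 is in that span).
Oct 9, 1672 → Oct 9, 1673: 365 days.
Oct 9, 1673 → Oct 9, 1674: 365 days.
Oct 9, 1674 → Oct 9, 1675: 365 days.
Oct 9, 1675 → Oct 9, 1676: 366 days (Feb 29, 1676 is in that span).
Oct 9, 1676 → Oct 9, 1677: 365 days.
Oct 9, 1677 → Oct 9, 1678: 365 days.
Oct 9, 1678 → Oct 9, 1679: 365 days.
Oct 9, 1679 → Oct 9, 1680: 366 days (Feb 29, 1680 is in that span).
Oct 9, 1680 → Nov 9, 1680: 31 days (October has 31).
Nov 9, 1680 → Dec 9, 1680: 30 days (November has 30).
Dec 9, 1680 → Jan 9, 1681: 31 days (December has 31).
Jan 9, 1681 → Feb 9, 1681: 31 days (January has 31).
Feb 9, 1681 → Mar 9, 1681: 28 days (February has 28).
Mar 9, 1681 → Apr 9, 1681: 31 days (March has 31).
Apr 9, 1681 → May 9, 1681: 30 days (April has 30).
May 9, 1681 → Jun 9, 1681: 31 days (May has 31).
Jun 9, 1681 → Jul 9, 1681: 30 days (June has 30).
Jul 9, 1681 → Aug 9, 1681: 31 days (July has 31).
Aug 9, 1681 → Sep 9, 1681: 31 days (August has 31).
Sep 9, 1681 → Sep 17, 1681: 8 days.
Total: 6918 days.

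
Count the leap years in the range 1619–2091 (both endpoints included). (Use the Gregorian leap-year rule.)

115

Multiples of 4 in [1619,2091]: 118.
Of those, multiples of 100: 4 (not leap unless ÷400).
Multiples of 400: 1.
Leap years = 118 − 4 + 1 = 115.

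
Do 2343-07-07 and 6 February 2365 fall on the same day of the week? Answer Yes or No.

From Jul 7, 2343 to Feb 6, 2365 is 7885 days.
7885 mod 7 = 3, so they are different weekdays.
(Jul 7, 2343 is a Wednesday; Feb 6, 2365 is a Saturday.)

No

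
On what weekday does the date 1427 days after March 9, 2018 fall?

Thursday

First find the weekday of Mar 9, 2018. Doomsday rule: the anchor day for the 2000s is Tuesday. For year 18: 18÷12 = 1 r 6, and 6÷4 = 1, so 1+6+1 = 8.
Tuesday + 8 ≡ Wednesday — that's 2018's doomsday.
In March the doomsday date is Mar 14.
Mar 9 is 5 days before Mar 14; 5 mod 7 = 5, so Wednesday − 5 = Friday.
1427 mod 7 = 6, so 1427 days after a Friday is Friday + 6 = Thursday.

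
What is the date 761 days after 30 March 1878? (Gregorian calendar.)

+365 (one year) → Mar 30, 1879 (396 left).
Mar has 31 days: +2 → Apr 1, 1879 (394 left).
Apr has 30 days: +30 → May 1, 1879 (364 left).
May has 31 days: +31 → Jun 1, 1879 (333 left).
Jun has 30 days: +30 → Jul 1, 1879 (303 left).
Jul has 31 days: +31 → Aug 1, 1879 (272 left).
Aug has 31 days: +31 → Sep 1, 1879 (241 left).
Sep has 30 days: +30 → Oct 1, 1879 (211 left).
Oct has 31 days: +31 → Nov 1, 1879 (180 left).
Nov has 30 days: +30 → Dec 1, 1879 (150 left).
Dec has 31 days: +31 → Jan 1, 1880 (119 left).
Jan has 31 days: +31 → Feb 1, 1880 (88 left).
Feb has 29 days: +29 → Mar 1, 1880 (59 left).
Mar has 31 days: +31 → Apr 1, 1880 (28 left).
+28 → Apr 29, 1880.

April 29, 1880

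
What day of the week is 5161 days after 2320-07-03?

Jul 3, 2320 is a Saturday.
5161 mod 7 = 2, so 5161 days after a Saturday is Saturday + 2 = Monday.

Monday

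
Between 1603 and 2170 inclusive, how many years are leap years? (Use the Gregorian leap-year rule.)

138

Multiples of 4 in [1603,2170]: 142.
Of those, multiples of 100: 5 (not leap unless ÷400).
Multiples of 400: 1.
Leap years = 142 − 5 + 1 = 138.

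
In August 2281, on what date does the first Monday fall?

August 1, 2281

August 1, 2281 is a Monday.
The first Monday is therefore August 1 (same day).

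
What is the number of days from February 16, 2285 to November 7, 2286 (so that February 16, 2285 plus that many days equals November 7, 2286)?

Feb 16, 2285 → Feb 16, 2286: 365 days.
Feb 16, 2286 → Mar 16, 2286: 28 days (February has 28).
Mar 16, 2286 → Apr 16, 2286: 31 days (March has 31).
Apr 16, 2286 → May 16, 2286: 30 days (April has 30).
May 16, 2286 → Jun 16, 2286: 31 days (May has 31).
Jun 16, 2286 → Jul 16, 2286: 30 days (June has 30).
Jul 16, 2286 → Aug 16, 2286: 31 days (July has 31).
Aug 16, 2286 → Sep 16, 2286: 31 days (August has 31).
Sep 16, 2286 → Oct 16, 2286: 30 days (September has 30).
Oct 16, 2286 → Nov 7, 2286: 22 days.
Total: 629 days.

629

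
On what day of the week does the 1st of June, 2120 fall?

Saturday

Doomsday rule: the anchor day for the 2100s is Sunday. For year 20: 20÷12 = 1 r 8, and 8÷4 = 2, so 1+8+2 = 11.
Sunday + 11 ≡ Thursday — that's 2120's doomsday.
In June the doomsday date is Jun 6.
Jun 1 is 5 days before Jun 6; 5 mod 7 = 5, so Thursday − 5 = Saturday.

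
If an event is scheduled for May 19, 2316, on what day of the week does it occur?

Friday

Doomsday rule: the anchor day for the 2300s is Wednesday. For year 16: 16÷12 = 1 r 4, and 4÷4 = 1, so 1+4+1 = 6.
Wednesday + 6 ≡ Tuesday — that's 2316's doomsday.
In May the doomsday date is May 9.
May 19 is 10 days after May 9; 10 mod 7 = 3, so Tuesday + 3 = Friday.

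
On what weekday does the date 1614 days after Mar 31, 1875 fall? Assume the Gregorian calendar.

Sunday

First find the weekday of Mar 31, 1875. Doomsday rule: the anchor day for the 1800s is Friday. For year 75: 75÷12 = 6 r 3, and 3÷4 = 0, so 6+3+0 = 9.
Friday + 9 ≡ Sunday — that's 1875's doomsday.
In March the doomsday date is Mar 14.
Mar 31 is 17 days after Mar 14; 17 mod 7 = 3, so Sunday + 3 = Wednesday.
1614 mod 7 = 4, so 1614 days after a Wednesday is Wednesday + 4 = Sunday.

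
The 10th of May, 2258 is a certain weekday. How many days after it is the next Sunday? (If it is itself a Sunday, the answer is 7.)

May 10, 2258 is a Monday.
From Monday to the next Sunday is 6 days.

6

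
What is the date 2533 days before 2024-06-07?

−366 (one year; includes Feb 29, 2024) → Jun 7, 2023 (2167 left).
−365 (one year) → Jun 7, 2022 (1802 left).
−365 (one year) → Jun 7, 2021 (1437 left).
−365 (one year) → Jun 7, 2020 (1072 left).
−366 (one year; includes Feb 29, 2020) → Jun 7, 2019 (706 left).
−365 (one year) → Jun 7, 2018 (341 left).
−7 → May 31, 2018 (end of May, 31 days; 334 left).
−31 → Apr 30, 2018 (end of Apr, 30 days; 303 left).
−30 → Mar 31, 2018 (end of Mar, 31 days; 273 left).
−31 → Feb 28, 2018 (end of Feb, 28 days; 242 left).
−28 → Jan 31, 2018 (end of Jan, 31 days; 214 left).
−31 → Dec 31, 2017 (end of Dec, 31 days; 183 left).
−31 → Nov 30, 2017 (end of Nov, 30 days; 152 left).
−30 → Oct 31, 2017 (end of Oct, 31 days; 122 left).
−31 → Sep 30, 2017 (end of Sep, 30 days; 91 left).
−30 → Aug 31, 2017 (end of Aug, 31 days; 61 left).
−31 → Jul 31, 2017 (end of Jul, 31 days; 30 left).
−30 → Jul 1, 2017.

July 1, 2017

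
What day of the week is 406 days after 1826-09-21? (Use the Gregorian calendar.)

Thursday

Sep 21, 1826 is a Thursday.
406 mod 7 = 0, so 406 days after a Thursday is Thursday + 0 = Thursday.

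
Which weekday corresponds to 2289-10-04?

Doomsday rule: the anchor day for the 2200s is Friday. For year 89: 89÷12 = 7 r 5, and 5÷4 = 1, so 7+5+1 = 13.
Friday + 13 ≡ Thursday — that's 2289's doomsday.
In October the doomsday date is Oct 10.
Oct 4 is 6 days before Oct 10; 6 mod 7 = 6, so Thursday − 6 = Friday.

Friday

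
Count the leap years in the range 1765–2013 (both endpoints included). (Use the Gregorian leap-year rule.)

60

Multiples of 4 in [1765,2013]: 62.
Of those, multiples of 100: 3 (not leap unless ÷400).
Multiples of 400: 1.
Leap years = 62 − 3 + 1 = 60.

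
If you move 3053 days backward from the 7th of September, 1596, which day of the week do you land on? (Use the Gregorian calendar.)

First find the weekday of Sep 7, 1596. Doomsday rule: the anchor day for the 1500s is Wednesday. For year 96: 96÷12 = 8 r 0, and 0÷4 = 0, so 8+0+0 = 8.
Wednesday + 8 ≡ Thursday — that's 1596's doomsday.
In September the doomsday date is Sep 5.
Sep 7 is 2 days after Sep 5; 2 mod 7 = 2, so Thursday + 2 = Saturday.
3053 mod 7 = 1, so 3053 days before a Saturday is Saturday − 1 = Friday.

Friday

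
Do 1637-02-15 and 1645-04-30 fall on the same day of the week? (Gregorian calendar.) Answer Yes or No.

From Feb 15, 1637 to Apr 30, 1645 is 2996 days.
2996 mod 7 = 0, so they are the same weekday.
(Feb 15, 1637 is a Sunday; Apr 30, 1645 is a Sunday.)

Yes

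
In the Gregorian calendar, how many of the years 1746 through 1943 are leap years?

Multiples of 4 in [1746,1943]: 49.
Of those, multiples of 100: 2 (not leap unless ÷400).
Multiples of 400: 0.
Leap years = 49 − 2 + 0 = 47.

47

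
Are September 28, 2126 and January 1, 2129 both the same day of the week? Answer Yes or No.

Yes

From Sep 28, 2126 to Jan 1, 2129 is 826 days.
826 mod 7 = 0, so they are the same weekday.
(Sep 28, 2126 is a Saturday; Jan 1, 2129 is a Saturday.)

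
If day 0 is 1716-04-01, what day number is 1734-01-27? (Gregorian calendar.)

6510

Apr 1, 1716 → Apr 1, 1717: 365 days.
Apr 1, 1717 → Apr 1, 1718: 365 days.
Apr 1, 1718 → Apr 1, 1719: 365 days.
Apr 1, 1719 → Apr 1, 1720: 366 days (Feb 29, 1720 is in that span).
Apr 1, 1720 → Apr 1, 1721: 365 days.
Apr 1, 1721 → Apr 1, 1722: 365 days.
Apr 1, 1722 → Apr 1, 1723: 365 days.
Apr 1, 1723 → Apr 1, 1724: 366 days (Feb 29, 1724 is in that span).
Apr 1, 1724 → Apr 1, 1725: 365 days.
Apr 1, 1725 → Apr 1, 1726: 365 days.
Apr 1, 1726 → Apr 1, 1727: 365 days.
Apr 1, 1727 → Apr 1, 1728: 366 days (Feb 29, 1728 is in that span).
Apr 1, 1728 → Apr 1, 1729: 365 days.
Apr 1, 1729 → Apr 1, 1730: 365 days.
Apr 1, 1730 → Apr 1, 1731: 365 days.
Apr 1, 1731 → Apr 1, 1732: 366 days (Feb 29, 1732 is in that span).
Apr 1, 1732 → Apr 1, 1733: 365 days.
Apr 1, 1733 → May 1, 1733: 30 days (April has 30).
May 1, 1733 → Jun 1, 1733: 31 days (May has 31).
Jun 1, 1733 → Jul 1, 1733: 30 days (June has 30).
Jul 1, 1733 → Aug 1, 1733: 31 days (July has 31).
Aug 1, 1733 → Sep 1, 1733: 31 days (August has 31).
Sep 1, 1733 → Oct 1, 1733: 30 days (September has 30).
Oct 1, 1733 → Nov 1, 1733: 31 days (October has 31).
Nov 1, 1733 → Dec 1, 1733: 30 days (November has 30).
Dec 1, 1733 → Jan 1, 1734: 31 days (December has 31).
Jan 1, 1734 → Jan 27, 1734: 26 days.
Total: 6510 days.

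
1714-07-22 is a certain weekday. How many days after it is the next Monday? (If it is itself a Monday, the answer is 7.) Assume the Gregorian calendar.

Jul 22, 1714 is a Sunday.
From Sunday to the next Monday is 1 day.

1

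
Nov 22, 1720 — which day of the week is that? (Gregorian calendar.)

Doomsday rule: the anchor day for the 1700s is Sunday. For year 20: 20÷12 = 1 r 8, and 8÷4 = 2, so 1+8+2 = 11.
Sunday + 11 ≡ Thursday — that's 1720's doomsday.
In November the doomsday date is Nov 7.
Nov 22 is 15 days after Nov 7; 15 mod 7 = 1, so Thursday + 1 = Friday.

Friday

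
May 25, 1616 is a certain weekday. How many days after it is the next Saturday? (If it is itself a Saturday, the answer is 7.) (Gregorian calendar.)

3

May 25, 1616 is a Wednesday.
From Wednesday to the next Saturday is 3 days.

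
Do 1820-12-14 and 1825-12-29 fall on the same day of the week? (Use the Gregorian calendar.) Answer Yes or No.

Yes

From Dec 14, 1820 to Dec 29, 1825 is 1841 days.
1841 mod 7 = 0, so they are the same weekday.
(Dec 14, 1820 is a Thursday; Dec 29, 1825 is a Thursday.)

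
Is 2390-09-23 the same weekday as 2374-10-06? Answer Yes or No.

From Oct 6, 2374 to Sep 23, 2390 is 5831 days.
5831 mod 7 = 0, so they are the same weekday.
(Oct 6, 2374 is a Sunday; Sep 23, 2390 is a Sunday.)

Yes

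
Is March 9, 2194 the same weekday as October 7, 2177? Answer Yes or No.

No

From Oct 7, 2177 to Mar 9, 2194 is 5997 days.
5997 mod 7 = 5, so they are different weekdays.
(Oct 7, 2177 is a Tuesday; Mar 9, 2194 is a Sunday.)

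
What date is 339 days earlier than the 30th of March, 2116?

April 26, 2115

−30 → Feb 29, 2116 (end of Feb, 29 days; 309 left).
−29 → Jan 31, 2116 (end of Jan, 31 days; 280 left).
−31 → Dec 31, 2115 (end of Dec, 31 days; 249 left).
−31 → Nov 30, 2115 (end of Nov, 30 days; 218 left).
−30 → Oct 31, 2115 (end of Oct, 31 days; 188 left).
−31 → Sep 30, 2115 (end of Sep, 30 days; 157 left).
−30 → Aug 31, 2115 (end of Aug, 31 days; 127 left).
−31 → Jul 31, 2115 (end of Jul, 31 days; 96 left).
−31 → Jun 30, 2115 (end of Jun, 30 days; 65 left).
−30 → May 31, 2115 (end of May, 31 days; 35 left).
−31 → Apr 30, 2115 (end of Apr, 30 days; 4 left).
−4 → Apr 26, 2115.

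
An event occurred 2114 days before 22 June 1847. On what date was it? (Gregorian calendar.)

September 7, 1841

−365 (one year) → Jun 22, 1846 (1749 left).
−365 (one year) → Jun 22, 1845 (1384 left).
−365 (one year) → Jun 22, 1844 (1019 left).
−366 (one year; includes Feb 29, 1844) → Jun 22, 1843 (653 left).
−365 (one year) → Jun 22, 1842 (288 left).
−22 → May 31, 1842 (end of May, 31 days; 266 left).
−31 → Apr 30, 1842 (end of Apr, 30 days; 235 left).
−30 → Mar 31, 1842 (end of Mar, 31 days; 205 left).
−31 → Feb 28, 1842 (end of Feb, 28 days; 174 left).
−28 → Jan 31, 1842 (end of Jan, 31 days; 146 left).
−31 → Dec 31, 1841 (end of Dec, 31 days; 115 left).
−31 → Nov 30, 1841 (end of Nov, 30 days; 84 left).
−30 → Oct 31, 1841 (end of Oct, 31 days; 54 left).
−31 → Sep 30, 1841 (end of Sep, 30 days; 23 left).
−23 → Sep 7, 1841.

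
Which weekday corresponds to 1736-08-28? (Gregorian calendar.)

Doomsday rule: the anchor day for the 1700s is Sunday. For year 36: 36÷12 = 3 r 0, and 0÷4 = 0, so 3+0+0 = 3.
Sunday + 3 ≡ Wednesday — that's 1736's doomsday.
In August the doomsday date is Aug 8.
Aug 28 is 20 days after Aug 8; 20 mod 7 = 6, so Wednesday + 6 = Tuesday.

Tuesday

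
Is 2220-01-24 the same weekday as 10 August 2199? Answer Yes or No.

From Aug 10, 2199 to Jan 24, 2220 is 7471 days.
7471 mod 7 = 2, so they are different weekdays.
(Aug 10, 2199 is a Saturday; Jan 24, 2220 is a Monday.)

No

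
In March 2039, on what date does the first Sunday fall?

March 1, 2039 is a Tuesday.
The first Sunday is therefore March 6 (5 days later).

March 6, 2039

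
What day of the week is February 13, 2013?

Wednesday

Doomsday rule: the anchor day for the 2000s is Tuesday. For year 13: 13÷12 = 1 r 1, and 1÷4 = 0, so 1+1+0 = 2.
Tuesday + 2 ≡ Thursday — that's 2013's doomsday.
In February the doomsday date is Feb 28 (2013 is not a leap year).
Feb 13 is 15 days before Feb 28; 15 mod 7 = 1, so Thursday − 1 = Wednesday.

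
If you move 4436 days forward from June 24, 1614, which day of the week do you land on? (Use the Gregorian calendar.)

Sunday

First find the weekday of Jun 24, 1614. Doomsday rule: the anchor day for the 1600s is Tuesday. For year 14: 14÷12 = 1 r 2, and 2÷4 = 0, so 1+2+0 = 3.
Tuesday + 3 ≡ Friday — that's 1614's doomsday.
In June the doomsday date is Jun 6.
Jun 24 is 18 days after Jun 6; 18 mod 7 = 4, so Friday + 4 = Tuesday.
4436 mod 7 = 5, so 4436 days after a Tuesday is Tuesday + 5 = Sunday.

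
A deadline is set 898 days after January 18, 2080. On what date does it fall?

July 4, 2082

+366 (one year; includes Feb 29, 2080) → Jan 18, 2081 (532 left).
+365 (one year) → Jan 18, 2082 (167 left).
Jan has 31 days: +14 → Feb 1, 2082 (153 left).
Feb has 28 days: +28 → Mar 1, 2082 (125 left).
Mar has 31 days: +31 → Apr 1, 2082 (94 left).
Apr has 30 days: +30 → May 1, 2082 (64 left).
May has 31 days: +31 → Jun 1, 2082 (33 left).
Jun has 30 days: +30 → Jul 1, 2082 (3 left).
+3 → Jul 4, 2082.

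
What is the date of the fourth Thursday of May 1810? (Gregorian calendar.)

May 1, 1810 is a Tuesday.
The first Thursday is therefore May 3 (2 days later).
The fourth Thursday is 3 + 3×7 = May 24.

May 24, 1810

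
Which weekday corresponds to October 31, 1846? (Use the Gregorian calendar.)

Doomsday rule: the anchor day for the 1800s is Friday. For year 46: 46÷12 = 3 r 10, and 10÷4 = 2, so 3+10+2 = 15.
Friday + 15 ≡ Saturday — that's 1846's doomsday.
In October the doomsday date is Oct 10.
Oct 31 is 21 days after Oct 10; 21 mod 7 = 0, so Saturday + 0 = Saturday.

Saturday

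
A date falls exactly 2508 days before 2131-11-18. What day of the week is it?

Nov 18, 2131 is a Sunday.
2508 mod 7 = 2, so 2508 days before a Sunday is Sunday − 2 = Friday.

Friday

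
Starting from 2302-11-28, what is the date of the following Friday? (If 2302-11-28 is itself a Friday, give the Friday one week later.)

Nov 28, 2302 is a Friday.
From Friday to the next Friday is 7 days.
Nov 28, 2302 + 7 = Dec 5, 2302.

December 5, 2302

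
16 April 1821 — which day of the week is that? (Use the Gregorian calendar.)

Doomsday rule: the anchor day for the 1800s is Friday. For year 21: 21÷12 = 1 r 9, and 9÷4 = 2, so 1+9+2 = 12.
Friday + 12 ≡ Wednesday — that's 1821's doomsday.
In April the doomsday date is Apr 4.
Apr 16 is 12 days after Apr 4; 12 mod 7 = 5, so Wednesday + 5 = Monday.

Monday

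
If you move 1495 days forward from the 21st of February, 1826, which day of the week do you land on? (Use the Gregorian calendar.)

Saturday

Feb 21, 1826 is a Tuesday.
1495 mod 7 = 4, so 1495 days after a Tuesday is Tuesday + 4 = Saturday.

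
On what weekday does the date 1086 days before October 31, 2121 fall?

Thursday

Oct 31, 2121 is a Friday.
1086 mod 7 = 1, so 1086 days before a Friday is Friday − 1 = Thursday.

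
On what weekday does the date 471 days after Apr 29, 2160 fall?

Thursday

First find the weekday of Apr 29, 2160. Doomsday rule: the anchor day for the 2100s is Sunday. For year 60: 60÷12 = 5 r 0, and 0÷4 = 0, so 5+0+0 = 5.
Sunday + 5 ≡ Friday — that's 2160's doomsday.
In April the doomsday date is Apr 4.
Apr 29 is 25 days after Apr 4; 25 mod 7 = 4, so Friday + 4 = Tuesday.
471 mod 7 = 2, so 471 days after a Tuesday is Tuesday + 2 = Thursday.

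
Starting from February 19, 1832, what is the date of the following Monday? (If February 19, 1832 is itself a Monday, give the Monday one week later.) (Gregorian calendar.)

Feb 19, 1832 is a Sunday.
From Sunday to the next Monday is 1 day.
Feb 19, 1832 + 1 = Feb 20, 1832.

February 20, 1832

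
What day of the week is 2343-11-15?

Monday

Doomsday rule: the anchor day for the 2300s is Wednesday. For year 43: 43÷12 = 3 r 7, and 7÷4 = 1, so 3+7+1 = 11.
Wednesday + 11 ≡ Sunday — that's 2343's doomsday.
In November the doomsday date is Nov 7.
Nov 15 is 8 days after Nov 7; 8 mod 7 = 1, so Sunday + 1 = Monday.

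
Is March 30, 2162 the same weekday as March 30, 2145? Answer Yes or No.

Yes

From Mar 30, 2145 to Mar 30, 2162 is 6209 days.
6209 mod 7 = 0, so they are the same weekday.
(Mar 30, 2145 is a Tuesday; Mar 30, 2162 is a Tuesday.)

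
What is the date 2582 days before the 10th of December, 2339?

−365 (one year) → Dec 10, 2338 (2217 left).
−365 (one year) → Dec 10, 2337 (1852 left).
−365 (one year) → Dec 10, 2336 (1487 left).
−366 (one year; includes Feb 29, 2336) → Dec 10, 2335 (1121 left).
−365 (one year) → Dec 10, 2334 (756 left).
−365 (one year) → Dec 10, 2333 (391 left).
−10 → Nov 30, 2333 (end of Nov, 30 days; 381 left).
−30 → Oct 31, 2333 (end of Oct, 31 days; 351 left).
−31 → Sep 30, 2333 (end of Sep, 30 days; 320 left).
−30 → Aug 31, 2333 (end of Aug, 31 days; 290 left).
−31 → Jul 31, 2333 (end of Jul, 31 days; 259 left).
−31 → Jun 30, 2333 (end of Jun, 30 days; 228 left).
−30 → May 31, 2333 (end of May, 31 days; 198 left).
−31 → Apr 30, 2333 (end of Apr, 30 days; 167 left).
−30 → Mar 31, 2333 (end of Mar, 31 days; 137 left).
−31 → Feb 28, 2333 (end of Feb, 28 days; 106 left).
−28 → Jan 31, 2333 (end of Jan, 31 days; 78 left).
−31 → Dec 31, 2332 (end of Dec, 31 days; 47 left).
−31 → Nov 30, 2332 (end of Nov, 30 days; 16 left).
−16 → Nov 14, 2332.

November 14, 2332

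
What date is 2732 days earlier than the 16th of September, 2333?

−365 (one year) → Sep 16, 2332 (2367 left).
−366 (one year; includes Feb 29, 2332) → Sep 16, 2331 (2001 left).
−365 (one year) → Sep 16, 2330 (1636 left).
−365 (one year) → Sep 16, 2329 (1271 left).
−365 (one year) → Sep 16, 2328 (906 left).
−366 (one year; includes Feb 29, 2328) → Sep 16, 2327 (540 left).
−365 (one year) → Sep 16, 2326 (175 left).
−16 → Aug 31, 2326 (end of Aug, 31 days; 159 left).
−31 → Jul 31, 2326 (end of Jul, 31 days; 128 left).
−31 → Jun 30, 2326 (end of Jun, 30 days; 97 left).
−30 → May 31, 2326 (end of May, 31 days; 67 left).
−31 → Apr 30, 2326 (end of Apr, 30 days; 36 left).
−30 → Mar 31, 2326 (end of Mar, 31 days; 6 left).
−6 → Mar 25, 2326.

March 25, 2326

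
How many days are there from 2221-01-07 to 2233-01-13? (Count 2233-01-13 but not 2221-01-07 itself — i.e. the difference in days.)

4389

Jan 7, 2221 → Jan 7, 2222: 365 days.
Jan 7, 2222 → Jan 7, 2223: 365 days.
Jan 7, 2223 → Jan 7, 2224: 365 days.
Jan 7, 2224 → Jan 7, 2225: 366 days (Feb 29, 2224 is in that span).
Jan 7, 2225 → Jan 7, 2226: 365 days.
Jan 7, 2226 → Jan 7, 2227: 365 days.
Jan 7, 2227 → Jan 7, 2228: 365 days.
Jan 7, 2228 → Jan 7, 2229: 366 days (Feb 29, 2228 is in that span).
Jan 7, 2229 → Jan 7, 2230: 365 days.
Jan 7, 2230 → Jan 7, 2231: 365 days.
Jan 7, 2231 → Jan 7, 2232: 365 days.
Jan 7, 2232 → Feb 7, 2232: 31 days (January has 31).
Feb 7, 2232 → Mar 7, 2232: 29 days (February has 29).
Mar 7, 2232 → Apr 7, 2232: 31 days (March has 31).
Apr 7, 2232 → May 7, 2232: 30 days (April has 30).
May 7, 2232 → Jun 7, 2232: 31 days (May has 31).
Jun 7, 2232 → Jul 7, 2232: 30 days (June has 30).
Jul 7, 2232 → Aug 7, 2232: 31 days (July has 31).
Aug 7, 2232 → Sep 7, 2232: 31 days (August has 31).
Sep 7, 2232 → Oct 7, 2232: 30 days (September has 30).
Oct 7, 2232 → Nov 7, 2232: 31 days (October has 31).
Nov 7, 2232 → Dec 7, 2232: 30 days (November has 30).
Dec 7, 2232 → Jan 7, 2233: 31 days (December has 31).
Jan 7, 2233 → Jan 13, 2233: 6 days.
Total: 4389 days.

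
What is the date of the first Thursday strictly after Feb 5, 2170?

February 8, 2170

Feb 5, 2170 is a Monday.
From Monday to the next Thursday is 3 days.
Feb 5, 2170 + 3 = Feb 8, 2170.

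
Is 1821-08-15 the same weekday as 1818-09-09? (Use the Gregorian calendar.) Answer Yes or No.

Yes

From Sep 9, 1818 to Aug 15, 1821 is 1071 days.
1071 mod 7 = 0, so they are the same weekday.
(Sep 9, 1818 is a Wednesday; Aug 15, 1821 is a Wednesday.)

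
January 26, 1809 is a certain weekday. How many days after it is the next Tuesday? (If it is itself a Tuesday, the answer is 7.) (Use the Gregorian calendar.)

Jan 26, 1809 is a Thursday.
From Thursday to the next Tuesday is 5 days.

5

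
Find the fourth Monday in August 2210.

August 27, 2210

August 1, 2210 is a Wednesday.
The first Monday is therefore August 6 (5 days later).
The fourth Monday is 6 + 3×7 = August 27.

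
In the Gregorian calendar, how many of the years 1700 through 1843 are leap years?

34

Multiples of 4 in [1700,1843]: 36.
Of those, multiples of 100: 2 (not leap unless ÷400).
Multiples of 400: 0.
Leap years = 36 − 2 + 0 = 34.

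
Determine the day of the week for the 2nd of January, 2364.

Doomsday rule: the anchor day for the 2300s is Wednesday. For year 64: 64÷12 = 5 r 4, and 4÷4 = 1, so 5+4+1 = 10.
Wednesday + 10 ≡ Saturday — that's 2364's doomsday.
In January the doomsday date is Jan 4 (2364 is a leap year (divisible by 4)).
Jan 2 is 2 days before Jan 4; 2 mod 7 = 2, so Saturday − 2 = Thursday.

Thursday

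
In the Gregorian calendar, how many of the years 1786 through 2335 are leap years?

Multiples of 4 in [1786,2335]: 137.
Of those, multiples of 100: 6 (not leap unless ÷400).
Multiples of 400: 1.
Leap years = 137 − 6 + 1 = 132.

132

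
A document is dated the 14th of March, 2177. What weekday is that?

Doomsday rule: the anchor day for the 2100s is Sunday. For year 77: 77÷12 = 6 r 5, and 5÷4 = 1, so 6+5+1 = 12.
Sunday + 12 ≡ Friday — that's 2177's doomsday.
In March the doomsday date is Mar 14.
Mar 14 is the doomsday itself: Friday.

Friday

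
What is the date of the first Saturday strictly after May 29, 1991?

June 1, 1991

May 29, 1991 is a Wednesday.
From Wednesday to the next Saturday is 3 days.
May 29, 1991 + 3 = Jun 1, 1991.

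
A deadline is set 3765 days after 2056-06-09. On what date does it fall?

+365 (one year) → Jun 9, 2057 (3400 left).
+365 (one year) → Jun 9, 2058 (3035 left).
+365 (one year) → Jun 9, 2059 (2670 left).
+366 (one year; includes Feb 29, 2060) → Jun 9, 2060 (2304 left).
+365 (one year) → Jun 9, 2061 (1939 left).
+365 (one year) → Jun 9, 2062 (1574 left).
+365 (one year) → Jun 9, 2063 (1209 left).
+366 (one year; includes Feb 29, 2064) → Jun 9, 2064 (843 left).
+365 (one year) → Jun 9, 2065 (478 left).
+365 (one year) → Jun 9, 2066 (113 left).
Jun has 30 days: +22 → Jul 1, 2066 (91 left).
Jul has 31 days: +31 → Aug 1, 2066 (60 left).
Aug has 31 days: +31 → Sep 1, 2066 (29 left).
+29 → Sep 30, 2066.

September 30, 2066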